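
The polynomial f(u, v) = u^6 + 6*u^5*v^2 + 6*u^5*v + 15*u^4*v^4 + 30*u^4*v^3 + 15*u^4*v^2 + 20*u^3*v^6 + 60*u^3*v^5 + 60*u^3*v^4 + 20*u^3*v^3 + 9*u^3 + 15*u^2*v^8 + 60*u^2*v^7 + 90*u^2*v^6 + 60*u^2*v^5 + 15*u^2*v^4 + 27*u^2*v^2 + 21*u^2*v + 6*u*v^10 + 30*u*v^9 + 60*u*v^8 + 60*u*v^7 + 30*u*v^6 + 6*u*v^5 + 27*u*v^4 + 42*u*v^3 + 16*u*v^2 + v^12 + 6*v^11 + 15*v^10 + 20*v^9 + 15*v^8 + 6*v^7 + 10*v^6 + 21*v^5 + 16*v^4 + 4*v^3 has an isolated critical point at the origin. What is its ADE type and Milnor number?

Type D_7, Milnor number mu = 7.

The Hessian of f at 0 is [[0, 0], [0, 0]] with rank 0, so corank 2. A Groebner basis of the Jacobian ideal J(f) in C{u,v} is {-u^2 - 5*u*v/3 + v^4 - v^3/3 - 2*v^2/3, u^3 + 4*u^2/3 + 2207*u*v/9 + 6581*v^3/27 + 1466*v^2/9, u^2*v - 4*u^2/3 - 2227*u*v/18 - 2203*v^3/18 - 737*v^2/9, u^2 + u*v^2 + 5*u*v/3 + v^3 + 2*v^2/3}; counting standard monomials gives mu = 7. Corank 2; j^3 = (u + v)*(3*u + 2*v)^2 has shape L^2 M (L != M), so D-series; mu = 7 gives D_7.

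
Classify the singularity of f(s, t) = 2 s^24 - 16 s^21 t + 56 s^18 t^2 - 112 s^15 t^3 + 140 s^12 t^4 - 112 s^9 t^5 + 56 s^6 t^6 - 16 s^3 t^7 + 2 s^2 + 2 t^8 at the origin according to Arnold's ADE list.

A_{7}

The Hessian of f at 0 has rank 1. Corank 1: A-series; mu = 7 gives A_7.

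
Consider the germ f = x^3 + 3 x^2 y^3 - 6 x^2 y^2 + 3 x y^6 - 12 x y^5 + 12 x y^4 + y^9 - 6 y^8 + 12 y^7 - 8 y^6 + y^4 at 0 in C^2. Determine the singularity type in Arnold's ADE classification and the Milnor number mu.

Type E6, Milnor number mu = 6.

The Hessian of f at 0 has rank 0. Corank 2; j^3 = x^3 is a perfect cube, so E-series; the 4-jet and mu = 6 give E_6.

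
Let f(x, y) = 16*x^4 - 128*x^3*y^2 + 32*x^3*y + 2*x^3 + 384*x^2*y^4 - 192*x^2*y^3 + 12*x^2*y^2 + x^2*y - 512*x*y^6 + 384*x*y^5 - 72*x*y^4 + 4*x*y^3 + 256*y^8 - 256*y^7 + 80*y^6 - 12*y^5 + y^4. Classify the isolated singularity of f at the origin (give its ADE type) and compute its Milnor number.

The Hessian of f at 0 is [[0, 0], [0, 0]] with rank 0, so corank 2. A Groebner basis of the Jacobian ideal J(f) in C{x,y} is {x*y^2, -x*y/10 + y^3, x^2 + 2*x*y/5}; counting standard monomials gives mu = 5. Corank 2; j^3 = x^2*(2*x + y) has shape L^2 M (L != M), so D-series; mu = 5 gives D_5.

Type D_5, Milnor number mu = 5.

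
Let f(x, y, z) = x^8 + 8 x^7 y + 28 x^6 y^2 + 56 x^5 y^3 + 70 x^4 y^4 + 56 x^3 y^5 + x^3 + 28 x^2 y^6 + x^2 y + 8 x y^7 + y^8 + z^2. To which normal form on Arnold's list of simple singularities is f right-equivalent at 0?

D_9

The Hessian of f at 0 has rank 1. Corank 2; j^3 = x^2*(x + y) has shape L^2 M (L != M), so D-series; mu = 9 gives D_9.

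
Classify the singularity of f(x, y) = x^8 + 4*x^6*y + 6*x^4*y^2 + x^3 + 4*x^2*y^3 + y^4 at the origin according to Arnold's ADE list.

E6

The Hessian of f at 0 has rank 0. Corank 2; j^3 = x^3 is a perfect cube, so E-series; the 4-jet and mu = 6 give E_6.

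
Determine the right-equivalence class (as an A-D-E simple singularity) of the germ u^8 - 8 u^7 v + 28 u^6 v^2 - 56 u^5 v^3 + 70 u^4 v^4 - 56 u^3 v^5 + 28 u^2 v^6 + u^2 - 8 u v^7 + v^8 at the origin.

A_{7}

The Hessian of f at 0 is [[2, 0], [0, 0]] with rank 1, so corank 1. A Groebner basis of the Jacobian ideal J(f) in C{u,v} is {v^7, u}; counting standard monomials gives mu = 7. Corank 1: A-series; mu = 7 gives A_7.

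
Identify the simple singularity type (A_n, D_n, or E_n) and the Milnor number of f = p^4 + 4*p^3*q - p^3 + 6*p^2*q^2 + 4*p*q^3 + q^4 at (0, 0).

Type E_{6}, Milnor number mu = 6.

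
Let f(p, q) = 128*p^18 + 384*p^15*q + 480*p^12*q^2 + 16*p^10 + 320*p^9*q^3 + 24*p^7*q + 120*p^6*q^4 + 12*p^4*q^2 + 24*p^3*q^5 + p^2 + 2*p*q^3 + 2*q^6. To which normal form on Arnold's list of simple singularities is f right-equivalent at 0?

A_5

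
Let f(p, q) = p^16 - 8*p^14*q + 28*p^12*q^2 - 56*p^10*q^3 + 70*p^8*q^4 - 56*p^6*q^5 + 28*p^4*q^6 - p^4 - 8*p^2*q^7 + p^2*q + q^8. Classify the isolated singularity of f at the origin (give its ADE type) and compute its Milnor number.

The Hessian of f at 0 is [[0, 0], [0, 0]] with rank 0, so corank 2. A Groebner basis of the Jacobian ideal J(f) in C{p,q} is {p^2/8 + q^7, p^3, p*q}; counting standard monomials gives mu = 9. Corank 2; j^3 = p^2*q has shape L^2 M (L != M), so D-series; mu = 9 gives D_9.

Type D9, Milnor number mu = 9.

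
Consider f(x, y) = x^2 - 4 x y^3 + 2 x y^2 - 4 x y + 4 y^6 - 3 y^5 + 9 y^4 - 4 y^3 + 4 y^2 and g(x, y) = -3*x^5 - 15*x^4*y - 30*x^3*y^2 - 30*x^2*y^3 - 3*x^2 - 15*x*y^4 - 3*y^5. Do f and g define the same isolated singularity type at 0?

Yes.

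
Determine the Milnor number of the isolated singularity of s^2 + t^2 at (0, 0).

1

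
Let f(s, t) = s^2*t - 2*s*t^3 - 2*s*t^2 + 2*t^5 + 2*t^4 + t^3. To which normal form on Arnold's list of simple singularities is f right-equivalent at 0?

D6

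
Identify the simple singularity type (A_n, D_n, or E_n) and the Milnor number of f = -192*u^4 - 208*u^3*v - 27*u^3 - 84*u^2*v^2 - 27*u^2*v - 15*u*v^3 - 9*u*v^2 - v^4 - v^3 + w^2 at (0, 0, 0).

Type E7, Milnor number mu = 7.

The Hessian of f at 0 is [[0, 0, 0], [0, 0, 0], [0, 0, 2]] with rank 1, so corank 2. A Groebner basis of the Jacobian ideal J(f) in C{u,v,w} is {19683*u^2/16 + 6561*u*v/8 + v^4 - 27*v^3/16 + 2187*v^2/16, u^3 + 189*u^2/16 + 63*u*v/8 + v^3/48 + 21*v^2/16, u^2*v - 405*u^2/16 - 135*u*v/8 - 11*v^3/144 - 45*v^2/16, 81*u^2/2 + u*v^2 + 27*u*v + 5*v^3/18 + 9*v^2/2, w}; counting standard monomials gives mu = 7. Corank 2; j^3 = -(3*u + v)^3 is a perfect cube, so E-series; the 4-jet and mu = 7 give E_7.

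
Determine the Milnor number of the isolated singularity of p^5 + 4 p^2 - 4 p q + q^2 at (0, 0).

4

The Hessian of f at 0 has rank 1. Corank 1: A-series; mu = 4 gives A_4.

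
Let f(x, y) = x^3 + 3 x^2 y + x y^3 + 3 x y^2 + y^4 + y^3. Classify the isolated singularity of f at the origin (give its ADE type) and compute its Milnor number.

Type E_7, Milnor number mu = 7.

The Hessian of f at 0 is [[0, 0], [0, 0]] with rank 0, so corank 2. A Groebner basis of the Jacobian ideal J(f) in C{x,y} is {x^3 + 3*x^2*y + 6*x^2 + 12*x*y + 6*y^2, -3*x^2 + x*y^2 - 6*x*y - 3*y^2, 3*x^2 + 6*x*y + y^3 + 3*y^2}; counting standard monomials gives mu = 7. Corank 2; j^3 = (x + y)^3 is a perfect cube, so E-series; the 4-jet and mu = 7 give E_7.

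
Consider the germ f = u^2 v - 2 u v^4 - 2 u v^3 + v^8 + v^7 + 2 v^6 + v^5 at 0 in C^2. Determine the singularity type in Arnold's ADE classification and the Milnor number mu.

Type D_{9}, Milnor number mu = 9.

The Hessian of f at 0 is [[0, 0], [0, 0]] with rank 0, so corank 2. A Groebner basis of the Jacobian ideal J(f) in C{u,v} is {u^2*v^2 - 10*u^2*v/17 + 3*u^2/17 + 4*u*v^2/17 - 7*u*v/17 + 7*v^3/17, -8*u^2*v/17 - u^2/17 + u*v^3 - 7*u*v^2/17 + 8*u*v/17 - 8*v^3/17, -u*v + v^4 + v^3, u^3 - 11*u^2*v/17 + 5*u^2/17 + u*v^2/17 - 6*u*v/17 + 6*v^3/17}; counting standard monomials gives mu = 9. Corank 2; j^3 = u^2*v has shape L^2 M (L != M), so D-series; mu = 9 gives D_9.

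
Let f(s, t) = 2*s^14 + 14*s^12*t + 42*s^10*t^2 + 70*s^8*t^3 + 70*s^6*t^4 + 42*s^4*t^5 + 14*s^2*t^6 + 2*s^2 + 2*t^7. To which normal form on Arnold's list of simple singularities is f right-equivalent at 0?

A6

The Hessian of f at 0 has rank 1. Corank 1: A-series; mu = 6 gives A_6.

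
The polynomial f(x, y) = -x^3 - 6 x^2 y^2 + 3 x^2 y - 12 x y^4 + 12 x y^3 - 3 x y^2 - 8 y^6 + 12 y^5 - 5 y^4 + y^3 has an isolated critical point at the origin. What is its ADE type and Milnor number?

The Hessian of f at 0 is [[0, 0], [0, 0]] with rank 0, so corank 2. A Groebner basis of the Jacobian ideal J(f) in C{x,y} is {x^3 + 3*x^2/4 - 3*x*y/2 + 3*y^2/4, x^2*y + x^2/2 - x*y + y^2/2, x^2/4 + x*y^2 - x*y/2 + y^2/4, y^3}; counting standard monomials gives mu = 6. Corank 2; j^3 = -(x - y)^3 is a perfect cube, so E-series; the 4-jet and mu = 6 give E_6.

Type E6, Milnor number mu = 6.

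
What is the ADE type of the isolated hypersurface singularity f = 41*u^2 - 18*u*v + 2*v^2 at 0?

A_1

The Hessian of f at 0 is [[82, -18], [-18, 4]] with rank 2, so corank 0. A Groebner basis of the Jacobian ideal J(f) in C{u,v} is {u, v}; counting standard monomials gives mu = 1. Corank 0: nondegenerate Morse point, so A_1.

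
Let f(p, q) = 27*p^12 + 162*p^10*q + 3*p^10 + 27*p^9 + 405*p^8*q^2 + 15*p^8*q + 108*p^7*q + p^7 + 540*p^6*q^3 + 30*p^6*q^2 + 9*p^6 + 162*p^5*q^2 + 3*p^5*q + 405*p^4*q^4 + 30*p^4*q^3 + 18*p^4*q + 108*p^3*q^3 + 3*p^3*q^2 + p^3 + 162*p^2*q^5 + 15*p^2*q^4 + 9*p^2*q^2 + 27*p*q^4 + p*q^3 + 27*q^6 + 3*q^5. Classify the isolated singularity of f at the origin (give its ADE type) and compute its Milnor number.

The Hessian of f at 0 has rank 0. Corank 2; j^3 = p^3 is a perfect cube, so E-series; the 4-jet and mu = 7 give E_7.

Type E7, Milnor number mu = 7.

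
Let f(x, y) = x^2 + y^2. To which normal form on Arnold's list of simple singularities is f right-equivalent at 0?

A_{1}

The Hessian of f at 0 has rank 2. Corank 0: nondegenerate Morse point, so A_1.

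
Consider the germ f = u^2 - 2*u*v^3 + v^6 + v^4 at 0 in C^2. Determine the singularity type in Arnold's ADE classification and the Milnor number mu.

The Hessian of f at 0 has rank 1. Corank 1: A-series; mu = 3 gives A_3.

Type A_{3}, Milnor number mu = 3.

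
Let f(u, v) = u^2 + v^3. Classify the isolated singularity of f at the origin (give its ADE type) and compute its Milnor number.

Type A_{2}, Milnor number mu = 2.

The Hessian of f at 0 has rank 1. Corank 1: A-series; mu = 2 gives A_2.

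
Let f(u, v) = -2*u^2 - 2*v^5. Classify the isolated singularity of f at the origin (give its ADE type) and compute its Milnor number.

Type A_{4}, Milnor number mu = 4.

The Hessian of f at 0 is [[-4, 0], [0, 0]] with rank 1, so corank 1. A Groebner basis of the Jacobian ideal J(f) in C{u,v} is {v^4, u}; counting standard monomials gives mu = 4. Corank 1: A-series; mu = 4 gives A_4.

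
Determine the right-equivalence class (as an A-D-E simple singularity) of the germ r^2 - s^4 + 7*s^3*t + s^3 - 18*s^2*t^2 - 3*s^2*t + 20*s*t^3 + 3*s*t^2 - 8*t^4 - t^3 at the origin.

E_{7}

The Hessian of f at 0 is [[0, 0, 0], [0, 0, 0], [0, 0, 2]] with rank 1, so corank 2. A Groebner basis of the Jacobian ideal J(f) in C{s,t,r} is {3*s^2 - 6*s*t + t^4 + t^3 + 3*t^2, s^3 - 9*s^2 + 18*s*t - 4*t^3 - 9*t^2, s^2*t - 5*s^2 + 10*s*t - 8*t^3/3 - 5*t^2, -2*s^2 + s*t^2 + 4*s*t - 5*t^3/3 - 2*t^2, r}; counting standard monomials gives mu = 7. Corank 2; j^3 = (s - t)^3 is a perfect cube, so E-series; the 4-jet and mu = 7 give E_7.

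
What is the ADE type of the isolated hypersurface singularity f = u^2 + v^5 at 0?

A4

The Hessian of f at 0 is [[2, 0], [0, 0]] with rank 1, so corank 1. A Groebner basis of the Jacobian ideal J(f) in C{u,v} is {v^4, u}; counting standard monomials gives mu = 4. Corank 1: A-series; mu = 4 gives A_4.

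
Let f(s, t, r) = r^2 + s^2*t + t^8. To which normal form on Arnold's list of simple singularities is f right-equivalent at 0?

The Hessian of f at 0 has rank 1. Corank 2; j^3 = s^2*t has shape L^2 M (L != M), so D-series; mu = 9 gives D_9.

D9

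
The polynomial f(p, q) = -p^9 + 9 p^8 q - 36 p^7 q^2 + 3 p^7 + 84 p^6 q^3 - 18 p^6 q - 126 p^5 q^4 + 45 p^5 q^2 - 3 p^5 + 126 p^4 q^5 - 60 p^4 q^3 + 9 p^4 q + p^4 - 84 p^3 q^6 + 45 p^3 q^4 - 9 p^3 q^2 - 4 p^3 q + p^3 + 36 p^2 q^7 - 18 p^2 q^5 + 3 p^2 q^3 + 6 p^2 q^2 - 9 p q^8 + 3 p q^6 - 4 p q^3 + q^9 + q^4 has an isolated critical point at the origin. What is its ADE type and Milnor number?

Type E_{6}, Milnor number mu = 6.

The Hessian of f at 0 is [[0, 0], [0, 0]] with rank 0, so corank 2. A Groebner basis of the Jacobian ideal J(f) in C{p,q} is {q^4, p*q^2 - q^3/3, p^2}; counting standard monomials gives mu = 6. Corank 2; j^3 = p^3 is a perfect cube, so E-series; the 4-jet and mu = 6 give E_6.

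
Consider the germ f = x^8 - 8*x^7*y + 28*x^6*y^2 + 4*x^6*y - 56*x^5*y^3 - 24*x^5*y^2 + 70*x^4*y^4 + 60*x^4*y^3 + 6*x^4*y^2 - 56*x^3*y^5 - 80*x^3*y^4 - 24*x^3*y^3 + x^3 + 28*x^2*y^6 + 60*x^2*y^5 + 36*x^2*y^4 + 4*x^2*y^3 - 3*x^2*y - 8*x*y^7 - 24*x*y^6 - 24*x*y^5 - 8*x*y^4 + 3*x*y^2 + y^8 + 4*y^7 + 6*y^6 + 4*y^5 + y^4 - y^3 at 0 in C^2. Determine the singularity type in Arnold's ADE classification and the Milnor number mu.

Type E_6, Milnor number mu = 6.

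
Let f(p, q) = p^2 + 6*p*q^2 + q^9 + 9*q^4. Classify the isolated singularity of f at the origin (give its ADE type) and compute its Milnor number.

Type A_8, Milnor number mu = 8.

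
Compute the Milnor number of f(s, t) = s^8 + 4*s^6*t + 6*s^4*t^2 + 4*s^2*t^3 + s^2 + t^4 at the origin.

The Hessian of f at 0 has rank 1. Corank 1: A-series; mu = 3 gives A_3.

3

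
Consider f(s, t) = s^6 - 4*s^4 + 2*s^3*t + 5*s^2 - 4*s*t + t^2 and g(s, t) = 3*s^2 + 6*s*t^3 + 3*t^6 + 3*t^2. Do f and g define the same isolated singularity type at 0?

Yes.

The Hessian of f at 0 has rank 2. Corank 0: nondegenerate Morse point, so A_1. The Hessian of g at 0 has rank 2. Corank 0: nondegenerate Morse point, so A_1. Both have type A_1, hence right-equivalent.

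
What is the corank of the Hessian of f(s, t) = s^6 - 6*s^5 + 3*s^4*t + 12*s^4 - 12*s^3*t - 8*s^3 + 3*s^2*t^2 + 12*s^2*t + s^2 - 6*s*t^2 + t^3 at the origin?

1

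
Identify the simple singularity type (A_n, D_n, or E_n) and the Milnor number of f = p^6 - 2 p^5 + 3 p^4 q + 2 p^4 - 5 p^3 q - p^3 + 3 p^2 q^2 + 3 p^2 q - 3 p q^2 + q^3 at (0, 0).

Type E_7, Milnor number mu = 7.

The Hessian of f at 0 has rank 0. Corank 2; j^3 = -(p - q)^3 is a perfect cube, so E-series; the 4-jet and mu = 7 give E_7.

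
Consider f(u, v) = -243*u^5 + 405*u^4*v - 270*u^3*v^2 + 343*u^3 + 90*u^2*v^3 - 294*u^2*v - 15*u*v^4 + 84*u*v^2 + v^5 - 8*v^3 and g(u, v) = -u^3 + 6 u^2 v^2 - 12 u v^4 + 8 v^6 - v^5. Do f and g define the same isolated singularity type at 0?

The Hessian of f at 0 has rank 0. Corank 2; j^3 = (7*u - 2*v)^3 is a perfect cube, so E-series; the 5-jet and mu = 8 give E_8. The Hessian of g at 0 has rank 0. Corank 2; j^3 = -u^3 is a perfect cube, so E-series; the 5-jet and mu = 8 give E_8. Both have type E_8, hence right-equivalent.

Yes.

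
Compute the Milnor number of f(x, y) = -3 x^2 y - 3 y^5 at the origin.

6

The Hessian of f at 0 has rank 0. Corank 2; j^3 = -3*x^2*y has shape L^2 M (L != M), so D-series; mu = 6 gives D_6.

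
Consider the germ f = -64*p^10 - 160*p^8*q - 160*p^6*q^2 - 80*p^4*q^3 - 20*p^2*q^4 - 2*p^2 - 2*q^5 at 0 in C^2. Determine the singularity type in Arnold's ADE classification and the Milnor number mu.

Type A4, Milnor number mu = 4.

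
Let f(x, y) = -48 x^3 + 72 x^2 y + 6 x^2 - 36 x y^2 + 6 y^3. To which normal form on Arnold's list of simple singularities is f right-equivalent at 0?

The Hessian of f at 0 is [[12, 0], [0, 0]] with rank 1, so corank 1. A Groebner basis of the Jacobian ideal J(f) in C{x,y} is {y^2, x}; counting standard monomials gives mu = 2. Corank 1: A-series; mu = 2 gives A_2.

A_2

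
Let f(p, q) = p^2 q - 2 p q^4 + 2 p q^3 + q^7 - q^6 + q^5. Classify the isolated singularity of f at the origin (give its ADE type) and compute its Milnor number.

The Hessian of f at 0 has rank 0. Corank 2; j^3 = p^2*q has shape L^2 M (L != M), so D-series; mu = 7 gives D_7.

Type D7, Milnor number mu = 7.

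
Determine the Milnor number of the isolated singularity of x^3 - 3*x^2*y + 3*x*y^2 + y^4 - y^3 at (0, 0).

6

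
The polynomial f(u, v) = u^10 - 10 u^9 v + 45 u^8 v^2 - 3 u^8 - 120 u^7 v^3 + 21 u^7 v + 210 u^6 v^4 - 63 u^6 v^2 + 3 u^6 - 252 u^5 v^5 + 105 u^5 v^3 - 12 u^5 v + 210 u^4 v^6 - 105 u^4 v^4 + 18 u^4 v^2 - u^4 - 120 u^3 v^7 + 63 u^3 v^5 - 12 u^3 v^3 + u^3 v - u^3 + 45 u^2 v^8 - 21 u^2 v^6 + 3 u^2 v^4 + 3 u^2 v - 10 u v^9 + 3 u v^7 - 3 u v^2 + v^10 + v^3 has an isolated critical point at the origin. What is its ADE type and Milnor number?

Type E_7, Milnor number mu = 7.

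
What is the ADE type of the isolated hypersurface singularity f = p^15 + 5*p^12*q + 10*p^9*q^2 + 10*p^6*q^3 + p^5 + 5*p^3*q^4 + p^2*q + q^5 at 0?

D_{6}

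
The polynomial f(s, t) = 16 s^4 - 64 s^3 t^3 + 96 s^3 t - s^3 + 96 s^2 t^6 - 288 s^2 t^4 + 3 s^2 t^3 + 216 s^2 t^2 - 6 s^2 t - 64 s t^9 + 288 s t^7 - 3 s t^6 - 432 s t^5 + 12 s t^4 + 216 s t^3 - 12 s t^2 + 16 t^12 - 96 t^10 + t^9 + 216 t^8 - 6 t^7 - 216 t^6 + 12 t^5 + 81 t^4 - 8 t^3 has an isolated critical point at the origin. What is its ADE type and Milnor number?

Type E_{6}, Milnor number mu = 6.

The Hessian of f at 0 has rank 0. Corank 2; j^3 = -(s + 2*t)^3 is a perfect cube, so E-series; the 4-jet and mu = 6 give E_6.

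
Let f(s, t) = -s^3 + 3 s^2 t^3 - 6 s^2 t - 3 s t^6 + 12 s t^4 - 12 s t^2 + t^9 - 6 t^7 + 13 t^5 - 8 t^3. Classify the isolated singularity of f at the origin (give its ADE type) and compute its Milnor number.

The Hessian of f at 0 has rank 0. Corank 2; j^3 = -(s + 2*t)^3 is a perfect cube, so E-series; the 5-jet and mu = 8 give E_8.

Type E_{8}, Milnor number mu = 8.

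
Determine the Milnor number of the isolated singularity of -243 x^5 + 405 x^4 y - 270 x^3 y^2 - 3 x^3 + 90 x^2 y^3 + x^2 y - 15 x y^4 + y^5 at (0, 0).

6

The Hessian of f at 0 is [[0, 0], [0, 0]] with rank 0, so corank 2. A Groebner basis of the Jacobian ideal J(f) in C{x,y} is {x*y/15 + y^4, x*y^2, x^2 - x*y/3}; counting standard monomials gives mu = 6. Corank 2; j^3 = -x^2*(3*x - y) has shape L^2 M (L != M), so D-series; mu = 6 gives D_6.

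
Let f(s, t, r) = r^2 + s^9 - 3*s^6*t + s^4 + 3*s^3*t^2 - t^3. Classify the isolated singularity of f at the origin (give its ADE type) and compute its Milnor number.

Type E6, Milnor number mu = 6.

The Hessian of f at 0 has rank 1. Corank 2; j^3 = -t^3 is a perfect cube, so E-series; the 4-jet and mu = 6 give E_6.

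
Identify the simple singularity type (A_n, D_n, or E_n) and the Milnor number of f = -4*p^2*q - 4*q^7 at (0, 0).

The Hessian of f at 0 has rank 0. Corank 2; j^3 = -4*p^2*q has shape L^2 M (L != M), so D-series; mu = 8 gives D_8.

Type D_{8}, Milnor number mu = 8.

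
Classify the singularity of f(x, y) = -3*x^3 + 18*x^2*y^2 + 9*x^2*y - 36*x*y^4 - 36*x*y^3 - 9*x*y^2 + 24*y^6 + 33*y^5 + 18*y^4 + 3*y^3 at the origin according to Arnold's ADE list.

E8

The Hessian of f at 0 has rank 0. Corank 2; j^3 = -3*(x - y)^3 is a perfect cube, so E-series; the 5-jet and mu = 8 give E_8.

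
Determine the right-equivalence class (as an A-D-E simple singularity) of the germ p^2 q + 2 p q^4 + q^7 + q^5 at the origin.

The Hessian of f at 0 has rank 0. Corank 2; j^3 = p^2*q has shape L^2 M (L != M), so D-series; mu = 6 gives D_6.

D6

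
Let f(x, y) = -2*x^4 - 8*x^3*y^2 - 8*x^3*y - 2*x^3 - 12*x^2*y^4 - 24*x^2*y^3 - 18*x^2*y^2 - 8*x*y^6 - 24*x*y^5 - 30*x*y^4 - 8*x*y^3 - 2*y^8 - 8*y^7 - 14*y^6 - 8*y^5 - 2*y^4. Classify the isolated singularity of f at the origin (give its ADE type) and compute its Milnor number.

The Hessian of f at 0 has rank 0. Corank 2; j^3 = -2*x^3 is a perfect cube, so E-series; the 4-jet and mu = 6 give E_6.

Type E6, Milnor number mu = 6.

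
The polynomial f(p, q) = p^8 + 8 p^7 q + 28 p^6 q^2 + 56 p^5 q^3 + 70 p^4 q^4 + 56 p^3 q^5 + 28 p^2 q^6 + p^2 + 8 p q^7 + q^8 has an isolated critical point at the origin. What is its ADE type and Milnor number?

The Hessian of f at 0 has rank 1. Corank 1: A-series; mu = 7 gives A_7.

Type A_7, Milnor number mu = 7.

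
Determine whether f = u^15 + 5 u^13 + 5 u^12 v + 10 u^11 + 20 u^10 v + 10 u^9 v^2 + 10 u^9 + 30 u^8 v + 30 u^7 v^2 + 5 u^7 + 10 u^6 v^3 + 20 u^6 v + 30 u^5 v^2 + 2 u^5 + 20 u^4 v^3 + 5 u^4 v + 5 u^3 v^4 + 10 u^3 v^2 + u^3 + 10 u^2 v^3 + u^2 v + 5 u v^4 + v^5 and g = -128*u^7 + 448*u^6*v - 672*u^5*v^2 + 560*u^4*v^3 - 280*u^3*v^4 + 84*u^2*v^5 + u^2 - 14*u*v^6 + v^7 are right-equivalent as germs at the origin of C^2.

The Hessian of f at 0 is [[0, 0], [0, 0]] with rank 0, so corank 2. A Groebner basis of the Jacobian ideal J(f) in C{u,v} is {-u*v/5 + v^4, u*v^2, u^2 + u*v}; counting standard monomials gives mu = 6. Corank 2; j^3 = u^2*(u + v) has shape L^2 M (L != M), so D-series; mu = 6 gives D_6. The Hessian of g at 0 is [[2, 0], [0, 0]] with rank 1, so corank 1. A Groebner basis of the Jacobian ideal J(g) in C{u,v} is {v^6, u}; counting standard monomials gives mu = 6. Corank 1: A-series; mu = 6 gives A_6. f is D_6 but g is A_6, hence not right-equivalent.

No.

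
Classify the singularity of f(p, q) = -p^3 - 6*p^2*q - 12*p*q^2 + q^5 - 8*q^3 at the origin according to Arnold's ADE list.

E_{8}

The Hessian of f at 0 has rank 0. Corank 2; j^3 = -(p + 2*q)^3 is a perfect cube, so E-series; the 5-jet and mu = 8 give E_8.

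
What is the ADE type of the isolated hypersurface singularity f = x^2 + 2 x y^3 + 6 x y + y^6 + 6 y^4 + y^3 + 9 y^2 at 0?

The Hessian of f at 0 is [[2, 6], [6, 18]] with rank 1, so corank 1. A Groebner basis of the Jacobian ideal J(f) in C{x,y} is {y^2, x + 3*y}; counting standard monomials gives mu = 2. Corank 1: A-series; mu = 2 gives A_2.

A2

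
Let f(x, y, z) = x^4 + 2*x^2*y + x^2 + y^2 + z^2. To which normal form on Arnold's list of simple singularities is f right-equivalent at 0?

The Hessian of f at 0 is [[2, 0, 0], [0, 2, 0], [0, 0, 2]] with rank 3, so corank 0. A Groebner basis of the Jacobian ideal J(f) in C{x,y,z} is {x, y, z}; counting standard monomials gives mu = 1. Corank 0: nondegenerate Morse point, so A_1.

A1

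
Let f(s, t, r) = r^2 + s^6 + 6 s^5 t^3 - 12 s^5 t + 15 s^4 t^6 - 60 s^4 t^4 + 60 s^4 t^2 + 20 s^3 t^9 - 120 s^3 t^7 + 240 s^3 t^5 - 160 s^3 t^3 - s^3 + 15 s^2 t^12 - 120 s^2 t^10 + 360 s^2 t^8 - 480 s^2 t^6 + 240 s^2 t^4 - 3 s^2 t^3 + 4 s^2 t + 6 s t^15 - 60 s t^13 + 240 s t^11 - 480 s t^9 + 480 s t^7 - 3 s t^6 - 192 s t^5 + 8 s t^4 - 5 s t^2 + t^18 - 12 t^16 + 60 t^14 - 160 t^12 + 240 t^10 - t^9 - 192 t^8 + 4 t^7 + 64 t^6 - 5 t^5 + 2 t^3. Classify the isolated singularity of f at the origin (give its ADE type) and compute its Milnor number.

The Hessian of f at 0 has rank 1. Corank 2; j^3 = -(s - 2*t)*(s - t)^2 has shape L^2 M (L != M), so D-series; mu = 7 gives D_7.

Type D_{7}, Milnor number mu = 7.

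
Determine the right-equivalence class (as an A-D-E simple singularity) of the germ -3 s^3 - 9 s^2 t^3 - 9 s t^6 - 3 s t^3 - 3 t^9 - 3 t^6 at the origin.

E_{7}

The Hessian of f at 0 is [[0, 0], [0, 0]] with rank 0, so corank 2. A Groebner basis of the Jacobian ideal J(f) in C{s,t} is {s^3, s*t^2, 3*s^2 + t^3}; counting standard monomials gives mu = 7. Corank 2; j^3 = -3*s^3 is a perfect cube, so E-series; the 4-jet and mu = 7 give E_7.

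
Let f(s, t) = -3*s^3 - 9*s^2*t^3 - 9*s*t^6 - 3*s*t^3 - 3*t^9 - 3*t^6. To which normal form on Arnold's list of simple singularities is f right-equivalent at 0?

E7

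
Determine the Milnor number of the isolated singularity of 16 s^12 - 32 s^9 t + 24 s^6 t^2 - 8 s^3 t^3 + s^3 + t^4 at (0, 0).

The Hessian of f at 0 has rank 0. Corank 2; j^3 = s^3 is a perfect cube, so E-series; the 4-jet and mu = 6 give E_6.

6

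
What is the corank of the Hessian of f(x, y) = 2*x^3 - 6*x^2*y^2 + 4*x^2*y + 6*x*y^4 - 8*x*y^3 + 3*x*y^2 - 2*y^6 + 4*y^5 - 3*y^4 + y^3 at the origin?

2

Hessian at 0 has rank 0.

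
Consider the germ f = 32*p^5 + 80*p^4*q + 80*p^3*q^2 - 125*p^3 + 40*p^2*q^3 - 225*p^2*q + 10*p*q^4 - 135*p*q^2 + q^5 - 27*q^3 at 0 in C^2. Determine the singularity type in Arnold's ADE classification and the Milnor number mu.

The Hessian of f at 0 has rank 0. Corank 2; j^3 = -(5*p + 3*q)^3 is a perfect cube, so E-series; the 5-jet and mu = 8 give E_8.

Type E_8, Milnor number mu = 8.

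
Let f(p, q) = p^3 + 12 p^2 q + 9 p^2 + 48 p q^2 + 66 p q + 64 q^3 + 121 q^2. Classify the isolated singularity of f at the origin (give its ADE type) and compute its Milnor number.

Type A2, Milnor number mu = 2.

The Hessian of f at 0 has rank 1. Corank 1: A-series; mu = 2 gives A_2.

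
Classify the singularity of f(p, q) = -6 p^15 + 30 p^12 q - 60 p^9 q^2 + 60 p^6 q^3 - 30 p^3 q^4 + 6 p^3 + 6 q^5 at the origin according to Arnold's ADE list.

E_{8}

The Hessian of f at 0 is [[0, 0], [0, 0]] with rank 0, so corank 2. A Groebner basis of the Jacobian ideal J(f) in C{p,q} is {q^4, p^2}; counting standard monomials gives mu = 8. Corank 2; j^3 = 6*p^3 is a perfect cube, so E-series; the 5-jet and mu = 8 give E_8.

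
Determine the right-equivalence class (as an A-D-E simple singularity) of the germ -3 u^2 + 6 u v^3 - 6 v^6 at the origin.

A5

The Hessian of f at 0 has rank 1. Corank 1: A-series; mu = 5 gives A_5.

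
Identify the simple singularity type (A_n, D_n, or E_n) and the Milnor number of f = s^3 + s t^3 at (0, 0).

Type E7, Milnor number mu = 7.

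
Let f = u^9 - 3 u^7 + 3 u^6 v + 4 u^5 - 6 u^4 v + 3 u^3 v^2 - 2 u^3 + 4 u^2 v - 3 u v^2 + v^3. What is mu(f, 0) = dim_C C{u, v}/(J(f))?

4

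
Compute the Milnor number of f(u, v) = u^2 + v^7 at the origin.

6

The Hessian of f at 0 is [[2, 0], [0, 0]] with rank 1, so corank 1. A Groebner basis of the Jacobian ideal J(f) in C{u,v} is {v^6, u}; counting standard monomials gives mu = 6. Corank 1: A-series; mu = 6 gives A_6.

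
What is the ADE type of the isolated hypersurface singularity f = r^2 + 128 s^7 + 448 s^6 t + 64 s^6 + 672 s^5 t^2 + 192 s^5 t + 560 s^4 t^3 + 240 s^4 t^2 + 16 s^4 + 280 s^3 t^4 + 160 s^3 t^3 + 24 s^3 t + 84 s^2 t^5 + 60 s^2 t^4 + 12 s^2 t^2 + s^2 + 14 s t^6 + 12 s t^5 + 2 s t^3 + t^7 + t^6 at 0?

A_6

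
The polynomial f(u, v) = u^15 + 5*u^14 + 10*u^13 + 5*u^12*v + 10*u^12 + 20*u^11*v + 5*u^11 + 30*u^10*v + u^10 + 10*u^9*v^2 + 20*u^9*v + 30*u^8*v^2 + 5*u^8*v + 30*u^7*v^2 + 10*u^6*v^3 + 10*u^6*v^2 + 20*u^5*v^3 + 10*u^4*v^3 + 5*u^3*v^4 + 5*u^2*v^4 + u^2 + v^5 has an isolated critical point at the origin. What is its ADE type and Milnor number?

The Hessian of f at 0 is [[2, 0], [0, 0]] with rank 1, so corank 1. A Groebner basis of the Jacobian ideal J(f) in C{u,v} is {v^4, u}; counting standard monomials gives mu = 4. Corank 1: A-series; mu = 4 gives A_4.

Type A_4, Milnor number mu = 4.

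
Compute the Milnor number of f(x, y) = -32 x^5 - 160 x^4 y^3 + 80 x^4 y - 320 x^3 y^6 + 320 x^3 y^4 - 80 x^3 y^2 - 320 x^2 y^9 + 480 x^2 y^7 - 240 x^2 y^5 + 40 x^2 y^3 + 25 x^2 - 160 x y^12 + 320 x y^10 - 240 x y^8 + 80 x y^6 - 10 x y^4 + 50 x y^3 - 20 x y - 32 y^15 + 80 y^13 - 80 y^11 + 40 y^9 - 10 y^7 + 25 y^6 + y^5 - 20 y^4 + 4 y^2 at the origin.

4

The Hessian of f at 0 is [[50, -20], [-20, 8]] with rank 1, so corank 1. A Groebner basis of the Jacobian ideal J(f) in C{x,y} is {x + y^3 - 2*y/5, x^2 - 4*y^2/25, x*y - 2*y^2/5}; counting standard monomials gives mu = 4. Corank 1: A-series; mu = 4 gives A_4.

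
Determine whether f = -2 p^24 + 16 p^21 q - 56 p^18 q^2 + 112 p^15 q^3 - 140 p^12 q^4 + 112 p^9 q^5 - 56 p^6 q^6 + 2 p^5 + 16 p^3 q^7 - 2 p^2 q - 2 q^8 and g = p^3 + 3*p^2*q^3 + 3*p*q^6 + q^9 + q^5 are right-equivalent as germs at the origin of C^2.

No.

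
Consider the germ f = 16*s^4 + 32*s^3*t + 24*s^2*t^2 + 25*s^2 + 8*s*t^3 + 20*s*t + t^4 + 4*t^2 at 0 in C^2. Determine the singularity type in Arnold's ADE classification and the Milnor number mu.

The Hessian of f at 0 is [[50, 20], [20, 8]] with rank 1, so corank 1. A Groebner basis of the Jacobian ideal J(f) in C{s,t} is {t^3, s + 2*t/5}; counting standard monomials gives mu = 3. Corank 1: A-series; mu = 3 gives A_3.

Type A_3, Milnor number mu = 3.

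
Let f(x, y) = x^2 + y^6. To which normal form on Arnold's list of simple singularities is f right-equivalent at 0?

A_5

The Hessian of f at 0 is [[2, 0], [0, 0]] with rank 1, so corank 1. A Groebner basis of the Jacobian ideal J(f) in C{x,y} is {y^5, x}; counting standard monomials gives mu = 5. Corank 1: A-series; mu = 5 gives A_5.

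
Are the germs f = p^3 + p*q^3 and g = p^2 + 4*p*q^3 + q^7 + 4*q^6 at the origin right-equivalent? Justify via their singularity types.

The Hessian of f at 0 is [[0, 0], [0, 0]] with rank 0, so corank 2. A Groebner basis of the Jacobian ideal J(f) in C{p,q} is {p^3, p*q^2, 3*p^2 + q^3}; counting standard monomials gives mu = 7. Corank 2; j^3 = p^3 is a perfect cube, so E-series; the 4-jet and mu = 7 give E_7. The Hessian of g at 0 is [[2, 0], [0, 0]] with rank 1, so corank 1. A Groebner basis of the Jacobian ideal J(g) in C{p,q} is {p/2 + q^3, p^2}; counting standard monomials gives mu = 6. Corank 1: A-series; mu = 6 gives A_6. f is E_7 but g is A_6, hence not right-equivalent.

No.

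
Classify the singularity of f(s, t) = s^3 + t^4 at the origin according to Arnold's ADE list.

E6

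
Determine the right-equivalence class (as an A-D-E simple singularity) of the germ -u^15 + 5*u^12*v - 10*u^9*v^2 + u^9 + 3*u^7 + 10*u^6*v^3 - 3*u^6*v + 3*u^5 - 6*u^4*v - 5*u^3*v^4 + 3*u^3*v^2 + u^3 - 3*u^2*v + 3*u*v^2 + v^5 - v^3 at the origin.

The Hessian of f at 0 is [[0, 0], [0, 0]] with rank 0, so corank 2. A Groebner basis of the Jacobian ideal J(f) in C{u,v} is {u^2/2 + u*v^3 - u*v + v^2/2, v^4, u^3 - 3*u*v^2 + 2*v^3, u^2*v - 2*u*v^2 + v^3}; counting standard monomials gives mu = 8. Corank 2; j^3 = (u - v)^3 is a perfect cube, so E-series; the 5-jet and mu = 8 give E_8.

E8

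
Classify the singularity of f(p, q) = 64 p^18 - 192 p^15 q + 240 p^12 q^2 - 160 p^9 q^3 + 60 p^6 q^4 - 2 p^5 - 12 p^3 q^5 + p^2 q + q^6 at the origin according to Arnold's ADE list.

D_{7}

The Hessian of f at 0 has rank 0. Corank 2; j^3 = p^2*q has shape L^2 M (L != M), so D-series; mu = 7 gives D_7.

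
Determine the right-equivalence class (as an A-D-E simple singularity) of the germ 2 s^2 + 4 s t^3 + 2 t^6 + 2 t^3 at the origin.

The Hessian of f at 0 is [[4, 0], [0, 0]] with rank 1, so corank 1. A Groebner basis of the Jacobian ideal J(f) in C{s,t} is {t^2, s}; counting standard monomials gives mu = 2. Corank 1: A-series; mu = 2 gives A_2.

A_2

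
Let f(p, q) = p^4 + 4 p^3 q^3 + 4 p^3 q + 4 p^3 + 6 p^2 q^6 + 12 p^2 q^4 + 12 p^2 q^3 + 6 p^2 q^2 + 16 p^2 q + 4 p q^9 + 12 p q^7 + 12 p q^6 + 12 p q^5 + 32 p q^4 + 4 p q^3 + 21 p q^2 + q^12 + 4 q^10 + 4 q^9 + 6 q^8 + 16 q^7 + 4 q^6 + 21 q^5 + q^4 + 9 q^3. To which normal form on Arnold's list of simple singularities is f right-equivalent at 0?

D5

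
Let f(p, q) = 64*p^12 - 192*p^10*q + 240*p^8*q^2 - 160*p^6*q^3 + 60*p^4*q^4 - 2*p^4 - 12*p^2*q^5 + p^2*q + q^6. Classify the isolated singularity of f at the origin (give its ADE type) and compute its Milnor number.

Type D7, Milnor number mu = 7.

The Hessian of f at 0 has rank 0. Corank 2; j^3 = p^2*q has shape L^2 M (L != M), so D-series; mu = 7 gives D_7.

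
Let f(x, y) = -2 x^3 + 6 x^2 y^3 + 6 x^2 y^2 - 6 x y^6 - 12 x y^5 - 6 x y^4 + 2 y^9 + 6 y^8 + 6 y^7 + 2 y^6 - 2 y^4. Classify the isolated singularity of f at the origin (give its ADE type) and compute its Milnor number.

Type E_6, Milnor number mu = 6.

The Hessian of f at 0 has rank 0. Corank 2; j^3 = -2*x^3 is a perfect cube, so E-series; the 4-jet and mu = 6 give E_6.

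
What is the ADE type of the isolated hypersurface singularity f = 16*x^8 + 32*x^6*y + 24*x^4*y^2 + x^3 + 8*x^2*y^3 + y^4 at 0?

E6

The Hessian of f at 0 is [[0, 0], [0, 0]] with rank 0, so corank 2. A Groebner basis of the Jacobian ideal J(f) in C{x,y} is {y^3, x^2}; counting standard monomials gives mu = 6. Corank 2; j^3 = x^3 is a perfect cube, so E-series; the 4-jet and mu = 6 give E_6.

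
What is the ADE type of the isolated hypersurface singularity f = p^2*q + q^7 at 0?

D_8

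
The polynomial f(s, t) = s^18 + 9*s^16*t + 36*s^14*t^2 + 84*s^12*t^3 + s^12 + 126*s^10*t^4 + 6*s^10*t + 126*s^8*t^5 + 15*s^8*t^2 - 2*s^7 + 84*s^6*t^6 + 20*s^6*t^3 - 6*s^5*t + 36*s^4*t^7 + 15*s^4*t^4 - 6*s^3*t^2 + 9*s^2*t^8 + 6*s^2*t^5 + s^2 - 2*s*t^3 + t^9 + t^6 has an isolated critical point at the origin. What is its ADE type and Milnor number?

Type A_{8}, Milnor number mu = 8.

The Hessian of f at 0 has rank 1. Corank 1: A-series; mu = 8 gives A_8.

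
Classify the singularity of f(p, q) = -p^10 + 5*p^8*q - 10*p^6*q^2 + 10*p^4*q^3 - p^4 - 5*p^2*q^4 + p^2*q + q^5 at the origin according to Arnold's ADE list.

D_6

The Hessian of f at 0 has rank 0. Corank 2; j^3 = p^2*q has shape L^2 M (L != M), so D-series; mu = 6 gives D_6.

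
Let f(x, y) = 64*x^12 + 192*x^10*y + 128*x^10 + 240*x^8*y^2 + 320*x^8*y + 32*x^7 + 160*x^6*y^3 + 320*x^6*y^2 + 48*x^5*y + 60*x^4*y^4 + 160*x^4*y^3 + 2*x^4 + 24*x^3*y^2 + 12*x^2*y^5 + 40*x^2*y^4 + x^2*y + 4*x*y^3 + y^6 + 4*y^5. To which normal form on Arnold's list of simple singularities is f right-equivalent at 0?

The Hessian of f at 0 is [[0, 0], [0, 0]] with rank 0, so corank 2. A Groebner basis of the Jacobian ideal J(f) in C{x,y} is {x^3, x^2*y + 2*x^2/3 + 4*x*y^2/3, x*y/2 + y^3}; counting standard monomials gives mu = 7. Corank 2; j^3 = x^2*y has shape L^2 M (L != M), so D-series; mu = 7 gives D_7.

D_7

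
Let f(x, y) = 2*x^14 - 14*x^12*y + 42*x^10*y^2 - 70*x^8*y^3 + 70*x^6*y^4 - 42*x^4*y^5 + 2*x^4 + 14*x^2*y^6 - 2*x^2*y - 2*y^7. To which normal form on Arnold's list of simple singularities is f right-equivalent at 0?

D8

The Hessian of f at 0 is [[0, 0], [0, 0]] with rank 0, so corank 2. A Groebner basis of the Jacobian ideal J(f) in C{x,y} is {x^2/7 + y^6, x^3, x*y}; counting standard monomials gives mu = 8. Corank 2; j^3 = -2*x^2*y has shape L^2 M (L != M), so D-series; mu = 8 gives D_8.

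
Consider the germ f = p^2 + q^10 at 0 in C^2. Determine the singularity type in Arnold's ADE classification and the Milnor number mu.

Type A_9, Milnor number mu = 9.

The Hessian of f at 0 is [[2, 0], [0, 0]] with rank 1, so corank 1. A Groebner basis of the Jacobian ideal J(f) in C{p,q} is {q^9, p}; counting standard monomials gives mu = 9. Corank 1: A-series; mu = 9 gives A_9.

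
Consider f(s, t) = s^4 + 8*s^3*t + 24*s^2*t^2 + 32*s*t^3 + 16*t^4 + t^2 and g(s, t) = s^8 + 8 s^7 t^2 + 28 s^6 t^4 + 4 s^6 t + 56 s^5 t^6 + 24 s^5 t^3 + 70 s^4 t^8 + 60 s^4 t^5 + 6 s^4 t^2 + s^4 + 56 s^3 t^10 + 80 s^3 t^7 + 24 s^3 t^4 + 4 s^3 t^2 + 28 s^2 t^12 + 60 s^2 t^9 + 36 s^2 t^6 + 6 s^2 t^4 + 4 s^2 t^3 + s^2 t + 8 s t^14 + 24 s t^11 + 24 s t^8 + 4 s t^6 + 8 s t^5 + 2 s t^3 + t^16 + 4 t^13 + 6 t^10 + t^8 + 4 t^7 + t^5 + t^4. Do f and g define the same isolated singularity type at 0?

The Hessian of f at 0 is [[0, 0], [0, 2]] with rank 1, so corank 1. A Groebner basis of the Jacobian ideal J(f) in C{s,t} is {s^3, t}; counting standard monomials gives mu = 3. Corank 1: A-series; mu = 3 gives A_3. The Hessian of g at 0 is [[0, 0], [0, 0]] with rank 0, so corank 2. A Groebner basis of the Jacobian ideal J(g) in C{s,t} is {s*t^2, s*t + t^3, s^2 - 4*s*t}; counting standard monomials gives mu = 5. Corank 2; j^3 = s^2*t has shape L^2 M (L != M), so D-series; mu = 5 gives D_5. f is A_3 but g is D_5, hence not right-equivalent.

No.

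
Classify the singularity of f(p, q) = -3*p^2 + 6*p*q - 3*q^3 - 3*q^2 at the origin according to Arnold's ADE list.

The Hessian of f at 0 has rank 1. Corank 1: A-series; mu = 2 gives A_2.

A2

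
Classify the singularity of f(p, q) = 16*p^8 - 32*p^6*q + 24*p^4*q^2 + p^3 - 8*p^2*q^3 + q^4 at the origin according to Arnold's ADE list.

E6

The Hessian of f at 0 has rank 0. Corank 2; j^3 = p^3 is a perfect cube, so E-series; the 4-jet and mu = 6 give E_6.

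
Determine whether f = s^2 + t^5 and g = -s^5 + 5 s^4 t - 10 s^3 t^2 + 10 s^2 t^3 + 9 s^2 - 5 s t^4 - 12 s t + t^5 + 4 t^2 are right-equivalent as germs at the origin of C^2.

Yes.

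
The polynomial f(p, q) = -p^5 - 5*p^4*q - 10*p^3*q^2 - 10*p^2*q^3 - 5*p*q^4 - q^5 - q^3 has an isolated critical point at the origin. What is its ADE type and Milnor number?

Type E_8, Milnor number mu = 8.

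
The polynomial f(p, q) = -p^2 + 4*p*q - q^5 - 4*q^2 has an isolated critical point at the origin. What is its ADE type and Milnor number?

Type A_4, Milnor number mu = 4.

The Hessian of f at 0 has rank 1. Corank 1: A-series; mu = 4 gives A_4.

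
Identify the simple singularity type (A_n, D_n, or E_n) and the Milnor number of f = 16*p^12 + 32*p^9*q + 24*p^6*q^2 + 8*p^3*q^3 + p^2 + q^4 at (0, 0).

Type A_3, Milnor number mu = 3.

The Hessian of f at 0 is [[2, 0], [0, 0]] with rank 1, so corank 1. A Groebner basis of the Jacobian ideal J(f) in C{p,q} is {q^3, p}; counting standard monomials gives mu = 3. Corank 1: A-series; mu = 3 gives A_3.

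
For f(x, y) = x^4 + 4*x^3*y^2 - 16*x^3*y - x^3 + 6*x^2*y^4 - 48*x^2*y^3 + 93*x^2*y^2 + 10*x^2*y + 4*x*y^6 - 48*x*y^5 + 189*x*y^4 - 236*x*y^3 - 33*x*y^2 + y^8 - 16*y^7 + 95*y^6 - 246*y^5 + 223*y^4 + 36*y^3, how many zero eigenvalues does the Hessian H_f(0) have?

Hessian at 0 has rank 0.

2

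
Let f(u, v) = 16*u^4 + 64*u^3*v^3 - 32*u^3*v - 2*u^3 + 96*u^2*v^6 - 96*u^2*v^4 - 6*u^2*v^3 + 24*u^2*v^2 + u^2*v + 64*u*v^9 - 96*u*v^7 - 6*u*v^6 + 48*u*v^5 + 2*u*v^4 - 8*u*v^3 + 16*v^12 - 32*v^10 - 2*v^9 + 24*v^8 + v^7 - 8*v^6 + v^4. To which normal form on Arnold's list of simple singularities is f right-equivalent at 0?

D5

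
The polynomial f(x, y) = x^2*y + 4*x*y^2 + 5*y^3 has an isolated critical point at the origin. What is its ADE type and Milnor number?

The Hessian of f at 0 has rank 0. Corank 2; j^3 = y*(x^2 + 4*x*y + 5*y^2) splits into three distinct lines over C (the quadratic factor has nonzero discriminant), so D_4.

Type D4, Milnor number mu = 4.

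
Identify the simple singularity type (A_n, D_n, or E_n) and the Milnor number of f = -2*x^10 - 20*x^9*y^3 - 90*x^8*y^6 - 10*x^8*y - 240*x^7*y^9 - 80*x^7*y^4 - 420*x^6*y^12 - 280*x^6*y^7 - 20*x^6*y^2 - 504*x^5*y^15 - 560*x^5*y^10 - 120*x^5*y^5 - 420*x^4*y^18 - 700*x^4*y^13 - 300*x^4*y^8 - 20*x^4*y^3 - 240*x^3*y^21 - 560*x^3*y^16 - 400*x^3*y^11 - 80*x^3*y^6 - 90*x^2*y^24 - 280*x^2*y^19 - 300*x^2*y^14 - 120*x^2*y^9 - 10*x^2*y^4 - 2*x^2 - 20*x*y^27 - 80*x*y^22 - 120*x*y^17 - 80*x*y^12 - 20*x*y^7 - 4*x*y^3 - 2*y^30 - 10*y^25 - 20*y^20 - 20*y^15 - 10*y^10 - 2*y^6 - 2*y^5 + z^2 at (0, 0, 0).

Type A_{4}, Milnor number mu = 4.

The Hessian of f at 0 is [[-4, 0, 0], [0, 0, 0], [0, 0, 2]] with rank 2, so corank 1. A Groebner basis of the Jacobian ideal J(f) in C{x,y,z} is {x + y^3, x^2, x*y, z}; counting standard monomials gives mu = 4. Corank 1: A-series; mu = 4 gives A_4.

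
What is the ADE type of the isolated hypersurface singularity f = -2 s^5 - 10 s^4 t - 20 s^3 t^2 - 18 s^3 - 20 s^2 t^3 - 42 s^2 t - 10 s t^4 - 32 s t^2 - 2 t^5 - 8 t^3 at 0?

The Hessian of f at 0 has rank 0. Corank 2; j^3 = -2*(s + t)*(3*s + 2*t)^2 has shape L^2 M (L != M), so D-series; mu = 6 gives D_6.

D_{6}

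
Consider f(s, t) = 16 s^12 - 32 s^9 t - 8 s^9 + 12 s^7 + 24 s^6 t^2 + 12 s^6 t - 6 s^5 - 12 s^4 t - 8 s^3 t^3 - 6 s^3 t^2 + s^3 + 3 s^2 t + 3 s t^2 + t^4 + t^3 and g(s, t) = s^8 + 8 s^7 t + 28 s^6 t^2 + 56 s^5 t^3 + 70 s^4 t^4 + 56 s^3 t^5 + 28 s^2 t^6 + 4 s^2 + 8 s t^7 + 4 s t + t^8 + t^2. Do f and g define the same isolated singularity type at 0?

No.

The Hessian of f at 0 has rank 0. Corank 2; j^3 = (s + t)^3 is a perfect cube, so E-series; the 4-jet and mu = 6 give E_6. The Hessian of g at 0 has rank 1. Corank 1: A-series; mu = 7 gives A_7. f is E_6 but g is A_7, hence not right-equivalent.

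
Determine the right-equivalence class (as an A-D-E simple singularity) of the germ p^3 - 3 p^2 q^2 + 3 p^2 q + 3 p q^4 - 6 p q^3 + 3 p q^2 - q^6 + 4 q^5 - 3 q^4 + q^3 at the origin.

E_{8}

The Hessian of f at 0 has rank 0. Corank 2; j^3 = (p + q)^3 is a perfect cube, so E-series; the 5-jet and mu = 8 give E_8.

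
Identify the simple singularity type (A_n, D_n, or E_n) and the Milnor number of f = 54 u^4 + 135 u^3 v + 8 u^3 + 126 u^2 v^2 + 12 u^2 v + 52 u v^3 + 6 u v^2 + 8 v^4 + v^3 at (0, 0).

Type E_7, Milnor number mu = 7.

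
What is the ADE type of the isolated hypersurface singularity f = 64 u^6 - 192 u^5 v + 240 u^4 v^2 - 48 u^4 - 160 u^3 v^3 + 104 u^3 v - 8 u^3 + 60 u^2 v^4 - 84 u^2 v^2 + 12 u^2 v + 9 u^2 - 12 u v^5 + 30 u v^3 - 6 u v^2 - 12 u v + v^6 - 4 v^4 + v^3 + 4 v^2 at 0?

A2

The Hessian of f at 0 is [[18, -12], [-12, 8]] with rank 1, so corank 1. A Groebner basis of the Jacobian ideal J(f) in C{u,v} is {v^2, u - 2*v/3}; counting standard monomials gives mu = 2. Corank 1: A-series; mu = 2 gives A_2.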